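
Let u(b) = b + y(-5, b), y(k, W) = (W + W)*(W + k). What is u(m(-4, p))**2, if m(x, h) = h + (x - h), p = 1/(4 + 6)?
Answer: 4624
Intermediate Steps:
y(k, W) = 2*W*(W + k) (y(k, W) = (2*W)*(W + k) = 2*W*(W + k))
p = 1/10 ≈ 0.10000
m(x, h) = x
u(b) = b + 2*b*(-5 + b) (u(b) = b + 2*b*(b - 5) = b + 2*b*(-5 + b))
u(m(-4, p))**2 = (-4*(-9 + 2*(-4)))**2 = (-4*(-9 - 8))**2 = (-4*(-17))**2 = 68**2 = 4624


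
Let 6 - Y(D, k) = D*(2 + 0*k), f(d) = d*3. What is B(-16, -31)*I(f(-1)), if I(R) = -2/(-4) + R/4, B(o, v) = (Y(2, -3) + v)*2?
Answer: 29/2 ≈ 14.500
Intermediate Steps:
f(d) = 3*d
Y(D, k) = 6 - 2*D (Y(D, k) = 6 - D*(2 + 0*k) = 6 - D*(2 + 0) = 6 - D*2 = 6 - 2*D)
B(o, v) = 4 + 2*v (B(o, v) = ((6 - 2*2) + v)*2 = ((6 - 4) + v)*2 = (2 + v)*2 = 4 + 2*v)
I(R) = ½ + R/4 (I(R) = -2*(-¼) + R*(¼) = ½ + R/4)
B(-16, -31)*I(f(-1)) = (4 + 2*(-31))*(½ + (3*(-1))/4) = (4 - 62)*(½ + (¼)*(-3)) = -58*(½ - ¾) = -58*(-¼) = 29/2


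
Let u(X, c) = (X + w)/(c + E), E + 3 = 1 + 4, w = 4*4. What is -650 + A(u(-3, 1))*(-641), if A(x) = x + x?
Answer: -18616/3 ≈ -6205.3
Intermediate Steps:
w = 16
E = 2 (E = -3 + (1 + 4) = -3 + 5 = 2)
u(X, c) = (16 + X)/(2 + c) (u(X, c) = (X + 16)/(c + 2) = (16 + X)/(2 + c))
A(x) = 2*x
-650 + A(u(-3, 1))*(-641) = -650 + (2*((16 - 3)/(2 + 1)))*(-641) = -650 + (2*(13/3))*(-641) = -650 + (26/3)*(-641) = -650 - 16666/3 = -18616/3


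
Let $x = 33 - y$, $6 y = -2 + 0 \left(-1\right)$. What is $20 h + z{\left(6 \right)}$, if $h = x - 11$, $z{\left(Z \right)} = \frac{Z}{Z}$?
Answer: $\frac{1343}{3} \approx 447.67$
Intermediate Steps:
$y = - \frac{1}{3}$ ($y = \frac{-2 + 0 \left(-1\right)}{6} = \frac{-2 + 0}{6} = \frac{1}{6} \left(-2\right) = - \frac{1}{3} \approx -0.33333$)
$x = \frac{100}{3}$ ($x = 33 - - \frac{1}{3} = 33 + \frac{1}{3} = \frac{100}{3} \approx 33.333$)
$z{\left(Z \right)} = 1$
$h = \frac{67}{3}$ ($h = \frac{100}{3} - 11 = \frac{67}{3} \approx 22.333$)
$20 h + z{\left(6 \right)} = 20 \cdot \frac{67}{3} + 1 = \frac{1340}{3} + 1 = \frac{1343}{3}$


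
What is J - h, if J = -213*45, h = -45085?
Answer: 35500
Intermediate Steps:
J = -9585
J - h = -9585 - 1*(-45085) = -9585 + 45085 = 35500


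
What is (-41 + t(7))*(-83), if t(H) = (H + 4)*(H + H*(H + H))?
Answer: -92462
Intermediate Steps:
t(H) = (4 + H)*(H + 2*H²) (t(H) = (4 + H)*(H + H*(2*H)) = (4 + H)*(H + 2*H²))
(-41 + t(7))*(-83) = (-41 + 7*(4 + 2*7² + 9*7))*(-83) = (-41 + 7*(4 + 2*49 + 63))*(-83) = (-41 + 7*(4 + 98 + 63))*(-83) = (-41 + 7*165)*(-83) = (-41 + 1155)*(-83) = 1114*(-83) = -92462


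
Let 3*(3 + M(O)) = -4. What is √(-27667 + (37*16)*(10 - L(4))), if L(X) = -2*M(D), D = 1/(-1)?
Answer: I*√241899/3 ≈ 163.94*I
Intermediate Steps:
D = -1
M(O) = -13/3 (M(O) = -3 + (⅓)*(-4) = -3 - 4/3 = -13/3)
L(X) = 26/3 (L(X) = -2*(-13/3) = 26/3)
√(-27667 + (37*16)*(10 - L(4))) = √(-27667 + (37*16)*(10 - 1*26/3)) = √(-27667 + 592*(10 - 26/3)) = √(-27667 + 592*(4/3)) = √(-27667 + 2368/3) = √(-80633/3) = I*√241899/3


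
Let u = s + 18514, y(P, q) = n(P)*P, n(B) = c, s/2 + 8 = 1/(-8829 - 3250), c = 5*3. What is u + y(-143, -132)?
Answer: 197527885/12079 ≈ 16353.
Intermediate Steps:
c = 15
s = -193266/12079 (s = -16 + 2/(-8829 - 3250) = -16 + 2/(-12079) = -16 + 2*(-1/12079) = -16 - 2/12079 = -193266/12079 ≈ -16.000)
n(B) = 15
y(P, q) = 15*P
u = 223437340/12079 (u = -193266/12079 + 18514 = 223437340/12079 ≈ 18498.)
u + y(-143, -132) = 223437340/12079 + 15*(-143) = 223437340/12079 - 2145 = 197527885/12079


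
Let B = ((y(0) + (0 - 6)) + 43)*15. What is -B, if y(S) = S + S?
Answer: -555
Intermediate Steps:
y(S) = 2*S
B = 555 (B = ((2*0 + (0 - 6)) + 43)*15 = ((0 - 6) + 43)*15 = (-6 + 43)*15 = 37*15 = 555)
-B = -1*555 = -555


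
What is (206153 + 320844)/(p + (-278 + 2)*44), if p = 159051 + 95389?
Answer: 526997/242296 ≈ 2.1750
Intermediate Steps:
p = 254440
(206153 + 320844)/(p + (-278 + 2)*44) = (206153 + 320844)/(254440 + (-278 + 2)*44) = 526997/(254440 - 276*44) = 526997/(254440 - 12144) = 526997/242296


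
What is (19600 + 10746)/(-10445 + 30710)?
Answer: 30346/20265 ≈ 1.4975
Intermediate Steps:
(19600 + 10746)/(-10445 + 30710) = 30346/20265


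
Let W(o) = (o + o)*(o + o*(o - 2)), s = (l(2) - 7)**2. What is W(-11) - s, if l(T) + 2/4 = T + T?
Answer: -11665/4 ≈ -2916.3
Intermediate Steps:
l(T) = -1/2 + 2*T (l(T) = -1/2 + (T + T) = -1/2 + 2*T)
s = 49/4 (s = ((-1/2 + 2*2) - 7)**2 = ((-1/2 + 4) - 7)**2 = (7/2 - 7)**2 = (-7/2)**2 = 49/4 ≈ 12.250)
W(o) = 2*o*(o + o*(-2 + o)) (W(o) = (2*o)*(o + o*(-2 + o)) = 2*o*(o + o*(-2 + o)))
W(-11) - s = 2*(-11)**2*(-1 - 11) - 1*49/4 = 2*121*(-12) - 49/4 = -2904 - 49/4 = -11665/4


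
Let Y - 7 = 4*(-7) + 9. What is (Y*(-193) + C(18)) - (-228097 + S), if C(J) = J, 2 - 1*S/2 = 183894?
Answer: 598215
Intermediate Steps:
S = -367784 (S = 4 - 2*183894 = 4 - 367788 = -367784)
Y = -12 (Y = 7 + (4*(-7) + 9) = 7 + (-28 + 9) = 7 - 19 = -12)
(Y*(-193) + C(18)) - (-228097 + S) = (-12*(-193) + 18) - (-228097 - 367784) = (2316 + 18) - 1*(-595881) = 2334 + 595881 = 598215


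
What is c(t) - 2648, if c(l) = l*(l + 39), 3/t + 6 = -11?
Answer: -767252/289 ≈ -2654.9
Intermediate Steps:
t = -3/17 (t = 3/(-6 - 11) = 3/(-17) = 3*(-1/17) = -3/17 ≈ -0.17647)
c(l) = l*(39 + l)
c(t) - 2648 = -3*(39 - 3/17)/17 - 2648 = -3/17*660/17 - 2648 = -1980/289 - 2648 = -767252/289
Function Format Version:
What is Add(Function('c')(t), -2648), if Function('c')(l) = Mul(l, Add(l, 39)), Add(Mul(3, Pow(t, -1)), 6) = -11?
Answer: Rational(-767252, 289) ≈ -2654.9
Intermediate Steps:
t = Rational(-3, 17) (t = Mul(3, Pow(Add(-6, -11), -1)) = Mul(3, Pow(-17, -1)) = Mul(3, Rational(-1, 17)) = Rational(-3, 17) ≈ -0.17647)
Function('c')(l) = Mul(l, Add(39, l))
Add(Function('c')(t), -2648) = Add(Mul(Rational(-3, 17), Add(39, Rational(-3, 17))), -2648) = Add(Mul(Rational(-3, 17), Rational(660, 17)), -2648) = Add(Rational(-1980, 289), -2648) = Rational(-767252, 289)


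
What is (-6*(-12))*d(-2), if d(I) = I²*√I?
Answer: 288*I*√2 ≈ 407.29*I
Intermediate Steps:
d(I) = I^(5/2)
(-6*(-12))*d(-2) = (-6*(-12))*(-2)^(5/2) = 72*(4*I*√2) = 288*I*√2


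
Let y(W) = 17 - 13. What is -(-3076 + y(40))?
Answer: 3072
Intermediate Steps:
y(W) = 4
-(-3076 + y(40)) = -(-3076 + 4) = -1*(-3072) = 3072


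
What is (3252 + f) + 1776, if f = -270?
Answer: 4758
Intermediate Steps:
(3252 + f) + 1776 = (3252 - 270) + 1776 = 2982 + 1776 = 4758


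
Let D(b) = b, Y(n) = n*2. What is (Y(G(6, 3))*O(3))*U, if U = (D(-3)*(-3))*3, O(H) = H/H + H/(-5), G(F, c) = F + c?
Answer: 972/5 ≈ 194.40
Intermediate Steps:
Y(n) = 2*n
O(H) = 1 - H/5 (O(H) = 1 + H*(-⅕) = 1 - H/5)
U = 27 (U = -3*(-3)*3 = 9*3 = 27)
(Y(G(6, 3))*O(3))*U = ((2*(6 + 3))*(1 - ⅕*3))*27 = ((2*9)*(1 - ⅗))*27 = (18*(⅖))*27 = (36/5)*27 = 972/5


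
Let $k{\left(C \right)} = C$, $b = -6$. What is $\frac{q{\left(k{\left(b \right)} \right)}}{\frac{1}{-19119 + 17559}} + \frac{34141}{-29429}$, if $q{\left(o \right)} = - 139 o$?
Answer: $- \frac{38288340301}{29429} \approx -1.301 \cdot 10^{6}$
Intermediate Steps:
$\frac{q{\left(k{\left(b \right)} \right)}}{\frac{1}{-19119 + 17559}} + \frac{34141}{-29429} = \frac{\left(-139\right) \left(-6\right)}{\frac{1}{-19119 + 17559}} + \frac{34141}{-29429} = \frac{834}{\frac{1}{-1560}} + 34141 \left(- \frac{1}{29429}\right) = \frac{834}{- \frac{1}{1560}} - \frac{34141}{29429} = 834 \left(-1560\right) - \frac{34141}{29429} = -1301040 - \frac{34141}{29429} = - \frac{38288340301}{29429}$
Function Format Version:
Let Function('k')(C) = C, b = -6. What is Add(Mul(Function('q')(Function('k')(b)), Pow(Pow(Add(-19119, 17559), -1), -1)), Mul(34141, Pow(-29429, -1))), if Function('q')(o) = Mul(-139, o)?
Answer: Rational(-38288340301, 29429) ≈ -1.3010e+6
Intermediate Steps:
Add(Mul(Function('q')(Function('k')(b)), Pow(Pow(Add(-19119, 17559), -1), -1)), Mul(34141, Pow(-29429, -1))) = Add(Mul(Mul(-139, -6), Pow(Pow(Add(-19119, 17559), -1), -1)), Mul(34141, Pow(-29429, -1))) = Add(Mul(834, Pow(Pow(-1560, -1), -1)), Mul(34141, Rational(-1, 29429))) = Add(Mul(834, Pow(Rational(-1, 1560), -1)), Rational(-34141, 29429)) = Add(Mul(834, -1560), Rational(-34141, 29429)) = Add(-1301040, Rational(-34141, 29429)) = Rational(-38288340301, 29429)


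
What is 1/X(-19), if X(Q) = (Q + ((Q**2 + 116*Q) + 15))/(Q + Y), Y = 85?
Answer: -66/1847 ≈ -0.035734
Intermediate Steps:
X(Q) = (15 + Q**2 + 117*Q)/(85 + Q) (X(Q) = (Q + ((Q**2 + 116*Q) + 15))/(Q + 85) = (Q + (15 + Q**2 + 116*Q))/(85 + Q) = (15 + Q**2 + 117*Q)/(85 + Q))
1/X(-19) = 1/((15 + (-19)**2 + 117*(-19))/(85 - 19)) = 1/((15 + 361 - 2223)/66) = 1/((1/66)*(-1847)) = 1/(-1847/66) = -66/1847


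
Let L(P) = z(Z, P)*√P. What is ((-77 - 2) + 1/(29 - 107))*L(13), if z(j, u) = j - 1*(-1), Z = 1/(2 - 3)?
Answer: 0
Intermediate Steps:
Z = -1 (Z = 1/(-1) = -1)
z(j, u) = 1 + j (z(j, u) = j + 1 = 1 + j)
L(P) = 0 (L(P) = (1 - 1)*√P = 0*√P = 0)
((-77 - 2) + 1/(29 - 107))*L(13) = ((-77 - 2) + 1/(29 - 107))*0 = (-79 + 1/(-78))*0 = (-79 - 1/78)*0 = -6163/78*0 = 0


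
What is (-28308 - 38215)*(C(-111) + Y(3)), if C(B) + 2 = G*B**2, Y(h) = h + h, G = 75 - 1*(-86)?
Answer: -131960677255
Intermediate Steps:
G = 161 (G = 75 + 86 = 161)
Y(h) = 2*h
C(B) = -2 + 161*B**2
(-28308 - 38215)*(C(-111) + Y(3)) = (-28308 - 38215)*((-2 + 161*(-111)**2) + 2*3) = -66523*((-2 + 161*12321) + 6) = -66523*((-2 + 1983681) + 6) = -66523*(1983679 + 6) = -66523*1983685 = -131960677255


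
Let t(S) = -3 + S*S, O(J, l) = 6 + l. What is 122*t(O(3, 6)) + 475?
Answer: 17677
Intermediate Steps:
t(S) = -3 + S²
122*t(O(3, 6)) + 475 = 122*(-3 + (6 + 6)²) + 475 = 122*(-3 + 12²) + 475 = 122*(-3 + 144) + 475 = 122*141 + 475 = 17202 + 475 = 17677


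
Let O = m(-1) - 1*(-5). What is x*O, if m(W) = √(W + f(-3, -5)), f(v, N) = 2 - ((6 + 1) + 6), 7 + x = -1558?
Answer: -7825 - 3130*I*√3 ≈ -7825.0 - 5421.3*I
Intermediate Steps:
x = -1565 (x = -7 - 1558 = -1565)
f(v, N) = -11 (f(v, N) = 2 - (7 + 6) = 2 - 1*13 = 2 - 13 = -11)
m(W) = √(-11 + W) (m(W) = √(W - 11) = √(-11 + W))
O = 5 + 2*I*√3 (O = √(-11 - 1) - 1*(-5) = √(-12) + 5 = 2*I*√3 + 5 = 5 + 2*I*√3 ≈ 5.0 + 3.4641*I)
x*O = -1565*(5 + 2*I*√3) = -7825 - 3130*I*√3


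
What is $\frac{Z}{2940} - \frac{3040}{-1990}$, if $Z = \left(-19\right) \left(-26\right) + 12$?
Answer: $\frac{497227}{292530} \approx 1.6997$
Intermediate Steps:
$Z = 506$ ($Z = 494 + 12 = 506$)
$\frac{Z}{2940} - \frac{3040}{-1990} = \frac{506}{2940} - \frac{3040}{-1990} = 506 \cdot \frac{1}{2940} - - \frac{304}{199} = \frac{253}{1470} + \frac{304}{199} = \frac{497227}{292530}$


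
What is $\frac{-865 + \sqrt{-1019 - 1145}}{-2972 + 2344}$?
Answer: $\frac{865}{628} - \frac{i \sqrt{541}}{314} \approx 1.3774 - 0.074075 i$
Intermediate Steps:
$\frac{-865 + \sqrt{-1019 - 1145}}{-2972 + 2344} = \frac{-865 + \sqrt{-2164}}{-628} = \left(-865 + 2 i \sqrt{541}\right) \left(- \frac{1}{628}\right) = \frac{865}{628} - \frac{i \sqrt{541}}{314}$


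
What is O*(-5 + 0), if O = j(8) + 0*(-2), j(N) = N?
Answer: -40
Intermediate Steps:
O = 8 (O = 8 + 0*(-2) = 8 + 0 = 8)
O*(-5 + 0) = 8*(-5 + 0) = 8*(-5) = -40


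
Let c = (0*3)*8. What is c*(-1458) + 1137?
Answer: 1137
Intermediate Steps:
c = 0 (c = 0*8 = 0)
c*(-1458) + 1137 = 0*(-1458) + 1137 = 0 + 1137 = 1137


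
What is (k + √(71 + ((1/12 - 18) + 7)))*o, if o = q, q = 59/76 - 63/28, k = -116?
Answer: 3248/19 - 14*√2163/57 ≈ 159.52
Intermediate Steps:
q = -28/19 (q = 59*(1/76) - 63*1/28 = 59/76 - 9/4 = -28/19 ≈ -1.4737)
o = -28/19 ≈ -1.4737
(k + √(71 + ((1/12 - 18) + 7)))*o = (-116 + √(71 + ((1/12 - 18) + 7)))*(-28/19) = (-116 + √(71 + (-215/12 + 7)))*(-28/19) = (-116 + √(71 - 131/12))*(-28/19) = (-116 + √(721/12))*(-28/19) = (-116 + √2163/6)*(-28/19) = 3248/19 - 14*√2163/57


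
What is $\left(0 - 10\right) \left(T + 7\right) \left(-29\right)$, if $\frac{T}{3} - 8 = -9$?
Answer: $1160$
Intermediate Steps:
$T = -3$ ($T = 24 + 3 \left(-9\right) = 24 - 27 = -3$)
$\left(0 - 10\right) \left(T + 7\right) \left(-29\right) = \left(0 - 10\right) \left(-3 + 7\right) \left(-29\right) = \left(-10\right) 4 \left(-29\right) = \left(-40\right) \left(-29\right) = 1160$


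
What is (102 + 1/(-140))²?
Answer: 203889841/19600 ≈ 10403.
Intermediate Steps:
(102 + 1/(-140))² = (102 - 1/140)² = (14279/140)² = 203889841/19600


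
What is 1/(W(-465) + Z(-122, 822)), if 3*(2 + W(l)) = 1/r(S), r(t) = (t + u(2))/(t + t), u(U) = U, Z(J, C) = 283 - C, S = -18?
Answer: -4/2161 ≈ -0.0018510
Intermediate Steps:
r(t) = (2 + t)/(2*t) (r(t) = (t + 2)/(t + t) = (2 + t)/((2*t)) = (2 + t)*(1/(2*t)) = (2 + t)/(2*t))
W(l) = -5/4 (W(l) = -2 + 1/(3*(((1/2)*(2 - 18)/(-18)))) = -2 + 1/(3*(((1/2)*(-1/18)*(-16)))) = -2 + 1/(3*(4/9)) = -2 + (1/3)*(9/4) = -2 + 3/4 = -5/4)
1/(W(-465) + Z(-122, 822)) = 1/(-5/4 + (283 - 1*822)) = 1/(-5/4 + (283 - 822)) = 1/(-5/4 - 539) = 1/(-2161/4) = -4/2161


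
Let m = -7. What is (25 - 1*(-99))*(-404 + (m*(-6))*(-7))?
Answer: -86552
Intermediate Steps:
(25 - 1*(-99))*(-404 + (m*(-6))*(-7)) = (25 - 1*(-99))*(-404 - 7*(-6)*(-7)) = (25 + 99)*(-404 + 42*(-7)) = 124*(-404 - 294) = 124*(-698) = -86552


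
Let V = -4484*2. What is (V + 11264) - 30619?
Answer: -28323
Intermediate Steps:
V = -8968
(V + 11264) - 30619 = (-8968 + 11264) - 30619 = 2296 - 30619 = -28323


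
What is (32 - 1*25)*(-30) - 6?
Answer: -216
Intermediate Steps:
(32 - 1*25)*(-30) - 6 = (32 - 25)*(-30) - 6 = 7*(-30) - 6 = -210 - 6 = -216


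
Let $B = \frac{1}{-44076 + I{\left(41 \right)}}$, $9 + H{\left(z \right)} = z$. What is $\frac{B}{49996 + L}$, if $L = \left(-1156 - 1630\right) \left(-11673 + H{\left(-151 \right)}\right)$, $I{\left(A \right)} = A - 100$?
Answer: $- \frac{1}{1457193555090} \approx -6.8625 \cdot 10^{-13}$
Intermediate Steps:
$I{\left(A \right)} = -100 + A$
$H{\left(z \right)} = -9 + z$
$L = 32966738$ ($L = \left(-1156 - 1630\right) \left(-11673 - 160\right) = - 2786 \left(-11673 - 160\right) = \left(-2786\right) \left(-11833\right) = 32966738$)
$B = - \frac{1}{44135}$ ($B = \frac{1}{-44076 + \left(-100 + 41\right)} = \frac{1}{-44076 - 59} = \frac{1}{-44135} = - \frac{1}{44135} \approx -2.2658 \cdot 10^{-5}$)
$\frac{B}{49996 + L} = - \frac{1}{44135 \left(49996 + 32966738\right)} = - \frac{1}{44135 \cdot 33016734} = \left(- \frac{1}{44135}\right) \frac{1}{33016734} = - \frac{1}{1457193555090}$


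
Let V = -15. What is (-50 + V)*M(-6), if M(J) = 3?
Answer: -195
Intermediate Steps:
(-50 + V)*M(-6) = (-50 - 15)*3 = -65*3 = -195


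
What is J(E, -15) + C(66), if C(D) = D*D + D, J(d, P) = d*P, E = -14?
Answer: 4632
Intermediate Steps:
J(d, P) = P*d
C(D) = D + D**2 (C(D) = D**2 + D = D + D**2)
J(E, -15) + C(66) = -15*(-14) + 66*(1 + 66) = 210 + 66*67 = 210 + 4422 = 4632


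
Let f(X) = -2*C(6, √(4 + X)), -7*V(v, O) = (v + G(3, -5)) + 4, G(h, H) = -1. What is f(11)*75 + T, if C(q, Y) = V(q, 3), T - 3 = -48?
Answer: 1035/7 ≈ 147.86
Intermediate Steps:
T = -45 (T = 3 - 48 = -45)
V(v, O) = -3/7 - v/7 (V(v, O) = -((v - 1) + 4)/7 = -((-1 + v) + 4)/7 = -(3 + v)/7 = -3/7 - v/7)
C(q, Y) = -3/7 - q/7
f(X) = 18/7 (f(X) = -2*(-3/7 - ⅐*6) = -2*(-3/7 - 6/7) = -2*(-9/7) = 18/7)
f(11)*75 + T = (18/7)*75 - 45 = 1350/7 - 45 = 1035/7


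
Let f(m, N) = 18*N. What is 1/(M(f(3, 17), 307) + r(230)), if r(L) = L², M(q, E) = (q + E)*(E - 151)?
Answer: 1/148528 ≈ 6.7327e-6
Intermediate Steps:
M(q, E) = (-151 + E)*(E + q) (M(q, E) = (E + q)*(-151 + E) = (-151 + E)*(E + q))
1/(M(f(3, 17), 307) + r(230)) = 1/((307² - 151*307 - 2718*17 + 307*(18*17)) + 230²) = 1/((94249 - 46357 - 151*306 + 307*306) + 52900) = 1/((94249 - 46357 - 46206 + 93942) + 52900) = 1/(95628 + 52900) = 1/148528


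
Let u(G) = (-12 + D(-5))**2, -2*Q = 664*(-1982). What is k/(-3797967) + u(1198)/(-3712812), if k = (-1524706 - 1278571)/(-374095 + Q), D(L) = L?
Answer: -100411989507401/1334573951983586172 ≈ -7.5239e-5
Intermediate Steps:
Q = 658024 (Q = -332*(-1982) = -1/2*(-1316048) = 658024)
u(G) = 289 (u(G) = (-12 - 5)**2 = (-17)**2 = 289)
k = -2803277/283929 (k = (-1524706 - 1278571)/(-374095 + 658024) = -2803277/283929 ≈ -9.8732)
k/(-3797967) + u(1198)/(-3712812) = -2803277/283929/(-3797967) + 289/(-3712812) = -2803277/283929*(-1/3797967) + 289*(-1/3712812) = 2803277/1078352972343 - 289/3712812 = -100411989507401/1334573951983586172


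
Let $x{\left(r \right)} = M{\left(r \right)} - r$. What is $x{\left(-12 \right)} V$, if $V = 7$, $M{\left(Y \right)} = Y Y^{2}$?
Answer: $-12012$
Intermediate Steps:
$M{\left(Y \right)} = Y^{3}$
$x{\left(r \right)} = r^{3} - r$
$x{\left(-12 \right)} V = \left(\left(-12\right)^{3} - -12\right) 7 = \left(-1728 + 12\right) 7 = \left(-1716\right) 7 = -12012$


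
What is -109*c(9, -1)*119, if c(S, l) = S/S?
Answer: -12971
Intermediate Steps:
c(S, l) = 1
-109*c(9, -1)*119 = -109*1*119 = -109*119 = -12971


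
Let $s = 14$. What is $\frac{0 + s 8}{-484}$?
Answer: $- \frac{28}{121} \approx -0.23141$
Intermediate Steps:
$\frac{0 + s 8}{-484} = \frac{0 + 14 \cdot 8}{-484} = \left(0 + 112\right) \left(- \frac{1}{484}\right) = 112 \left(- \frac{1}{484}\right) = - \frac{28}{121}$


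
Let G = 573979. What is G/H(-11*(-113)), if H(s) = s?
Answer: 573979/1243 ≈ 461.77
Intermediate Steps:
G/H(-11*(-113)) = 573979/((-11*(-113))) = 573979/1243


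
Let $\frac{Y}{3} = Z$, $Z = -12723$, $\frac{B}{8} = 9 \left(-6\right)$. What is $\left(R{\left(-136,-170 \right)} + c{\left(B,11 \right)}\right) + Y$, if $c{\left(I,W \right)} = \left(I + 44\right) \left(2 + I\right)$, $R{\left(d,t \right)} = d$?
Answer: $128535$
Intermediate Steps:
$B = -432$ ($B = 8 \cdot 9 \left(-6\right) = 8 \left(-54\right) = -432$)
$c{\left(I,W \right)} = \left(2 + I\right) \left(44 + I\right)$ ($c{\left(I,W \right)} = \left(44 + I\right) \left(2 + I\right) = \left(2 + I\right) \left(44 + I\right)$)
$Y = -38169$ ($Y = 3 \left(-12723\right) = -38169$)
$\left(R{\left(-136,-170 \right)} + c{\left(B,11 \right)}\right) + Y = \left(-136 + \left(88 + \left(-432\right)^{2} + 46 \left(-432\right)\right)\right) - 38169 = \left(-136 + \left(88 + 186624 - 19872\right)\right) - 38169 = \left(-136 + 166840\right) - 38169 = 166704 - 38169 = 128535$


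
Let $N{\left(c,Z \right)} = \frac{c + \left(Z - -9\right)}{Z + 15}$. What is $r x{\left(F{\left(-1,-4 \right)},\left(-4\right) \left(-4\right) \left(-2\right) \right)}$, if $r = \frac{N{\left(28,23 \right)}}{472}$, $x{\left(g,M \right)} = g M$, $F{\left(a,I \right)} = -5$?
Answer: $\frac{600}{1121} \approx 0.53524$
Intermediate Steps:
$x{\left(g,M \right)} = M g$
$N{\left(c,Z \right)} = \frac{9 + Z + c}{15 + Z}$ ($N{\left(c,Z \right)} = \frac{c + \left(Z + 9\right)}{15 + Z} = \frac{c + \left(9 + Z\right)}{15 + Z} = \frac{9 + Z + c}{15 + Z}$)
$r = \frac{15}{4484}$ ($r = \frac{\frac{1}{15 + 23} \left(9 + 23 + 28\right)}{472} = \frac{1}{38} \cdot 60 \cdot \frac{1}{472} = \frac{30}{19} \cdot \frac{1}{472} = \frac{15}{4484} \approx 0.0033452$)
$r x{\left(F{\left(-1,-4 \right)},\left(-4\right) \left(-4\right) \left(-2\right) \right)} = \frac{15 \left(-4\right) \left(-4\right) \left(-2\right) \left(-5\right)}{4484} = \frac{15 \cdot 16 \left(-2\right) \left(-5\right)}{4484} = \frac{15 \left(\left(-32\right) \left(-5\right)\right)}{4484} = \frac{15}{4484} \cdot 160 = \frac{600}{1121}$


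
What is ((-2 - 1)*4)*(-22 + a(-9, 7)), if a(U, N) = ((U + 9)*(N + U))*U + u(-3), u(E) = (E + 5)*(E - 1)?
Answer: 360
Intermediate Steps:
u(E) = (-1 + E)*(5 + E) (u(E) = (5 + E)*(-1 + E) = (-1 + E)*(5 + E))
a(U, N) = -8 + U*(9 + U)*(N + U) (a(U, N) = ((U + 9)*(N + U))*U + (-5 + (-3)² + 4*(-3)) = ((9 + U)*(N + U))*U + (-5 + 9 - 12) = U*(9 + U)*(N + U) - 8 = -8 + U*(9 + U)*(N + U))
((-2 - 1)*4)*(-22 + a(-9, 7)) = ((-2 - 1)*4)*(-22 + (-8 + (-9)³ + 9*(-9)² + 7*(-9)² + 9*7*(-9))) = (-3*4)*(-22 + (-8 - 729 + 9*81 + 7*81 - 567)) = -12*(-22 + (-8 - 729 + 729 + 567 - 567)) = -12*(-22 - 8) = -12*(-30) = 360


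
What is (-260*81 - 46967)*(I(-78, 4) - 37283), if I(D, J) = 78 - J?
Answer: 2531216643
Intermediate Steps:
(-260*81 - 46967)*(I(-78, 4) - 37283) = (-260*81 - 46967)*((78 - 1*4) - 37283) = (-21060 - 46967)*((78 - 4) - 37283) = -68027*(74 - 37283) = -68027*(-37209) = 2531216643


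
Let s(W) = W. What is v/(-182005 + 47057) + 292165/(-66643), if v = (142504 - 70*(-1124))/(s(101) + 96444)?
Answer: -951625603151053/217065492051595 ≈ -4.3840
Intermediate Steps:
v = 221184/96545 (v = (142504 - 70*(-1124))/(101 + 96444) = (142504 + 78680)/96545 = 221184*(1/96545) = 221184/96545 ≈ 2.2910)
v/(-182005 + 47057) + 292165/(-66643) = 221184/(96545*(-182005 + 47057)) + 292165/(-66643) = (221184/96545)/(-134948) + 292165*(-1/66643) = (221184/96545)*(-1/134948) - 292165/66643 = -55296/3257138665 - 292165/66643 = -951625603151053/217065492051595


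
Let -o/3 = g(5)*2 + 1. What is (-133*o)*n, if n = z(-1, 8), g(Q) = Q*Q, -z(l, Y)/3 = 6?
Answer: -366282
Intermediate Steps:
z(l, Y) = -18 (z(l, Y) = -3*6 = -18)
g(Q) = Q**2
n = -18
o = -153 (o = -3*(5**2*2 + 1) = -3*(25*2 + 1) = -3*(50 + 1) = -3*51 = -153)
(-133*o)*n = -133*(-153)*(-18) = 20349*(-18) = -366282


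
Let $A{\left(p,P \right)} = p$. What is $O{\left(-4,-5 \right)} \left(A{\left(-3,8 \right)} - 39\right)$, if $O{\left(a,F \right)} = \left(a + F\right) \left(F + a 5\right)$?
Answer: $-9450$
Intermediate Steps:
$O{\left(a,F \right)} = \left(F + a\right) \left(F + 5 a\right)$
$O{\left(-4,-5 \right)} \left(A{\left(-3,8 \right)} - 39\right) = \left(\left(-5\right)^{2} + 5 \left(-4\right)^{2} + 6 \left(-5\right) \left(-4\right)\right) \left(-3 - 39\right) = \left(25 + 5 \cdot 16 + 120\right) \left(-42\right) = \left(25 + 80 + 120\right) \left(-42\right) = 225 \left(-42\right) = -9450$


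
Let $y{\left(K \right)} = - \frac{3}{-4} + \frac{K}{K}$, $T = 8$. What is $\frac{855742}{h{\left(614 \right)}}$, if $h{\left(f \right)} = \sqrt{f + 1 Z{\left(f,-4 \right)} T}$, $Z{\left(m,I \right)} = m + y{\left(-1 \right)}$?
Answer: $\frac{427871 \sqrt{1385}}{1385} \approx 11497.0$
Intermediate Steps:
$y{\left(K \right)} = \frac{7}{4}$ ($y{\left(K \right)} = \left(-3\right) \left(- \frac{1}{4}\right) + 1 = \frac{3}{4} + 1 = \frac{7}{4}$)
$Z{\left(m,I \right)} = \frac{7}{4} + m$ ($Z{\left(m,I \right)} = m + \frac{7}{4} = \frac{7}{4} + m$)
$h{\left(f \right)} = \sqrt{14 + 9 f}$ ($h{\left(f \right)} = \sqrt{f + 1 \left(\frac{7}{4} + f\right) 8} = \sqrt{f + \left(\frac{7}{4} + f\right) 8} = \sqrt{f + \left(14 + 8 f\right)} = \sqrt{14 + 9 f}$)
$\frac{855742}{h{\left(614 \right)}} = \frac{855742}{\sqrt{14 + 9 \cdot 614}} = \frac{855742}{\sqrt{14 + 5526}} = \frac{855742}{\sqrt{5540}} = \frac{855742}{2 \sqrt{1385}} = 855742 \frac{\sqrt{1385}}{2770} = \frac{427871 \sqrt{1385}}{1385}$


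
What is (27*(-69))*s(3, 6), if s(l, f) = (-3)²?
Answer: -16767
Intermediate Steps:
s(l, f) = 9
(27*(-69))*s(3, 6) = (27*(-69))*9 = -1863*9 = -16767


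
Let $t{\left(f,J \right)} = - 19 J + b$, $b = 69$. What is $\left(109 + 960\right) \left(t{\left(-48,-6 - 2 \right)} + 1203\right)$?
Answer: $1522256$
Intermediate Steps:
$t{\left(f,J \right)} = 69 - 19 J$ ($t{\left(f,J \right)} = - 19 J + 69 = 69 - 19 J$)
$\left(109 + 960\right) \left(t{\left(-48,-6 - 2 \right)} + 1203\right) = \left(109 + 960\right) \left(\left(69 - 19 \left(-6 - 2\right)\right) + 1203\right) = 1069 \left(\left(69 - -152\right) + 1203\right) = 1069 \left(\left(69 + 152\right) + 1203\right) = 1069 \left(221 + 1203\right) = 1069 \cdot 1424 = 1522256$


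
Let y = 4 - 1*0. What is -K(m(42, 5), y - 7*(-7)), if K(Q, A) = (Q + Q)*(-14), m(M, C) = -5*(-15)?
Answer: 2100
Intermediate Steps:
y = 4 (y = 4 + 0 = 4)
m(M, C) = 75
K(Q, A) = -28*Q (K(Q, A) = (2*Q)*(-14) = -28*Q)
-K(m(42, 5), y - 7*(-7)) = -(-28)*75 = -1*(-2100) = 2100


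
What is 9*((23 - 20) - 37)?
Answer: -306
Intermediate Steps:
9*((23 - 20) - 37) = 9*(3 - 37) = 9*(-34) = -306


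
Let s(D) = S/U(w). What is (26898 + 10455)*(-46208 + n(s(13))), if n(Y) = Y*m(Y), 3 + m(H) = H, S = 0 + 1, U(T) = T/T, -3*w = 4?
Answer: -1726082130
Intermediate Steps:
w = -4/3 (w = -1/3*4 = -4/3 ≈ -1.3333)
U(T) = 1
S = 1
m(H) = -3 + H
s(D) = 1 (s(D) = 1/1 = 1*1 = 1)
n(Y) = Y*(-3 + Y)
(26898 + 10455)*(-46208 + n(s(13))) = (26898 + 10455)*(-46208 + 1*(-3 + 1)) = 37353*(-46208 + 1*(-2)) = 37353*(-46208 - 2) = 37353*(-46210) = -1726082130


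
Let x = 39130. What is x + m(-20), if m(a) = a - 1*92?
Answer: 39018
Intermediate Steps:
m(a) = -92 + a (m(a) = a - 92 = -92 + a)
x + m(-20) = 39130 + (-92 - 20) = 39130 - 112 = 39018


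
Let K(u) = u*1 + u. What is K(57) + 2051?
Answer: 2165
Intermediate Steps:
K(u) = 2*u (K(u) = u + u = 2*u)
K(57) + 2051 = 2*57 + 2051 = 114 + 2051 = 2165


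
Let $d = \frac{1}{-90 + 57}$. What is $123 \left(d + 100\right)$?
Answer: $\frac{135259}{11} \approx 12296.0$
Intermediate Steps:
$d = - \frac{1}{33}$ ($d = \frac{1}{-33} = - \frac{1}{33} \approx -0.030303$)
$123 \left(d + 100\right) = 123 \left(- \frac{1}{33} + 100\right) = 123 \cdot \frac{3299}{33} = \frac{135259}{11}$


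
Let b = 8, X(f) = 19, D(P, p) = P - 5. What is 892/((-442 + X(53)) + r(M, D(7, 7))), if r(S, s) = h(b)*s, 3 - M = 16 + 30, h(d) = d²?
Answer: -892/295 ≈ -3.0237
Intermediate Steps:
D(P, p) = -5 + P
M = -43 (M = 3 - (16 + 30) = 3 - 1*46 = 3 - 46 = -43)
r(S, s) = 64*s (r(S, s) = 8²*s = 64*s)
892/((-442 + X(53)) + r(M, D(7, 7))) = 892/((-442 + 19) + 64*(-5 + 7)) = 892/(-423 + 64*2) = 892/(-423 + 128) = 892/(-295) = 892*(-1/295) = -892/295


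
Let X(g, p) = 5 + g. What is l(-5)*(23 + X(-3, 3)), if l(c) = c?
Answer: -125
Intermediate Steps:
l(-5)*(23 + X(-3, 3)) = -5*(23 + (5 - 3)) = -5*(23 + 2) = -5*25 = -125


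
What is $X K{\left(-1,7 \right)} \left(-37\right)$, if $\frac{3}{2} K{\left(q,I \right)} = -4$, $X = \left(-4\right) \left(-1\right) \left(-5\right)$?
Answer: $- \frac{5920}{3} \approx -1973.3$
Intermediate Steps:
$X = -20$ ($X = 4 \left(-5\right) = -20$)
$K{\left(q,I \right)} = - \frac{8}{3}$ ($K{\left(q,I \right)} = \frac{2}{3} \left(-4\right) = - \frac{8}{3}$)
$X K{\left(-1,7 \right)} \left(-37\right) = \left(-20\right) \left(- \frac{8}{3}\right) \left(-37\right) = \frac{160}{3} \left(-37\right) = - \frac{5920}{3}$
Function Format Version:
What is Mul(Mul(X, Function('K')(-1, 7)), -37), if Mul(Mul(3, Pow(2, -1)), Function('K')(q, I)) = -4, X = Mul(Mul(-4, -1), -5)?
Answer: Rational(-5920, 3) ≈ -1973.3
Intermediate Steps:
X = -20 (X = Mul(4, -5) = -20)
Function('K')(q, I) = Rational(-8, 3) (Function('K')(q, I) = Mul(Rational(2, 3), -4) = Rational(-8, 3))
Mul(Mul(X, Function('K')(-1, 7)), -37) = Mul(Mul(-20, Rational(-8, 3)), -37) = Mul(Rational(160, 3), -37) = Rational(-5920, 3)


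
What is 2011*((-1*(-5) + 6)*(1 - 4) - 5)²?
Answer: 2903884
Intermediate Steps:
2011*((-1*(-5) + 6)*(1 - 4) - 5)² = 2011*((5 + 6)*(-3) - 5)² = 2011*(11*(-3) - 5)² = 2011*(-33 - 5)² = 2011*(-38)² = 2011*1444 = 2903884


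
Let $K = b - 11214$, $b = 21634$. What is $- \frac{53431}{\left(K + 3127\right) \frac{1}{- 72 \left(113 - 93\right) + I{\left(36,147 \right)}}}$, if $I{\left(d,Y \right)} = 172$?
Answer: $\frac{67750508}{13547} \approx 5001.1$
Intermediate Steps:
$K = 10420$ ($K = 21634 - 11214 = 10420$)
$- \frac{53431}{\left(K + 3127\right) \frac{1}{- 72 \left(113 - 93\right) + I{\left(36,147 \right)}}} = - \frac{53431}{\left(10420 + 3127\right) \frac{1}{- 72 \left(113 - 93\right) + 172}} = - \frac{53431}{13547 \frac{1}{\left(-72\right) 20 + 172}} = - \frac{53431}{13547 \frac{1}{-1440 + 172}} = - \frac{53431}{13547 \frac{1}{-1268}} = - \frac{53431}{13547 \left(- \frac{1}{1268}\right)} = - \frac{53431}{- \frac{13547}{1268}} = \left(-53431\right) \left(- \frac{1268}{13547}\right) = \frac{67750508}{13547}$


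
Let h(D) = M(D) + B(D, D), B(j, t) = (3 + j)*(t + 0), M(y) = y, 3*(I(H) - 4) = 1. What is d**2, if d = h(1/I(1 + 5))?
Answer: 27225/28561 ≈ 0.95322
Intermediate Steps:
I(H) = 13/3 (I(H) = 4 + (1/3)*1 = 4 + 1/3 = 13/3)
B(j, t) = t*(3 + j) (B(j, t) = (3 + j)*t = t*(3 + j))
h(D) = D + D*(3 + D)
d = 165/169 (d = (4 + 1/(13/3))/(13/3) = 3*(4 + 3/13)/13 = (3/13)*(55/13) = 165/169 ≈ 0.97633)
d**2 = (165/169)**2 = 27225/28561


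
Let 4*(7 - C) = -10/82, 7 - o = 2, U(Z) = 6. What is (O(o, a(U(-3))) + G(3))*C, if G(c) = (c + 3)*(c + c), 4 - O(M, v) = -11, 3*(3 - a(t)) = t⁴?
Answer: 58803/164 ≈ 358.55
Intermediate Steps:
o = 5 (o = 7 - 1*2 = 7 - 2 = 5)
a(t) = 3 - t⁴/3
O(M, v) = 15 (O(M, v) = 4 - 1*(-11) = 4 + 11 = 15)
G(c) = 2*c*(3 + c) (G(c) = (3 + c)*(2*c) = 2*c*(3 + c))
C = 1153/164 (C = 7 - (-5)/(2*82) = 7 - ¼*(-5/41) = 7 + 5/164 = 1153/164 ≈ 7.0305)
(O(o, a(U(-3))) + G(3))*C = (15 + 2*3*(3 + 3))*(1153/164) = (15 + 2*3*6)*(1153/164) = (15 + 36)*(1153/164) = 51*(1153/164) = 58803/164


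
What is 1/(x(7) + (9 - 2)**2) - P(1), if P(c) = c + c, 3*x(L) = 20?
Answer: -331/167 ≈ -1.9820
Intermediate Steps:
x(L) = 20/3 (x(L) = (1/3)*20 = 20/3)
P(c) = 2*c
1/(x(7) + (9 - 2)**2) - P(1) = 1/(20/3 + (9 - 2)**2) - 2 = 1/(20/3 + 7**2) - 1*2 = 1/(20/3 + 49) - 2 = 1/(167/3) - 2 = 3/167 - 2 = -331/167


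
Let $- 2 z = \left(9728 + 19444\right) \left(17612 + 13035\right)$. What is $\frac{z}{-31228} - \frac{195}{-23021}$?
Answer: $\frac{5145393857721}{359449894} \approx 14315.0$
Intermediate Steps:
$z = -447017142$ ($z = - \frac{\left(9728 + 19444\right) \left(17612 + 13035\right)}{2} = - \frac{29172 \cdot 30647}{2} = \left(- \frac{1}{2}\right) 894034284 = -447017142$)
$\frac{z}{-31228} - \frac{195}{-23021} = - \frac{447017142}{-31228} - \frac{195}{-23021} = \left(-447017142\right) \left(- \frac{1}{31228}\right) - - \frac{195}{23021} = \frac{223508571}{15614} + \frac{195}{23021} = \frac{5145393857721}{359449894}$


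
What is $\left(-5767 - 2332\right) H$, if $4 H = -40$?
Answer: $80990$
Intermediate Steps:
$H = -10$ ($H = \frac{1}{4} \left(-40\right) = -10$)
$\left(-5767 - 2332\right) H = \left(-5767 - 2332\right) \left(-10\right) = \left(-8099\right) \left(-10\right) = 80990$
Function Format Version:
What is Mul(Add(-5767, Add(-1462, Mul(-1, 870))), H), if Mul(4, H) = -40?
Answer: 80990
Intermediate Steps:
H = -10 (H = Mul(Rational(1, 4), -40) = -10)
Mul(Add(-5767, Add(-1462, Mul(-1, 870))), H) = Mul(Add(-5767, Add(-1462, Mul(-1, 870))), -10) = Mul(Add(-5767, Add(-1462, -870)), -10) = Mul(Add(-5767, -2332), -10) = Mul(-8099, -10) = 80990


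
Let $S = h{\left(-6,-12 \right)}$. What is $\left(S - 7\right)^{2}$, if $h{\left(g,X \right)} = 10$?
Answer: $9$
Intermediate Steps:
$S = 10$
$\left(S - 7\right)^{2} = \left(10 - 7\right)^{2} = 3^{2} = 9$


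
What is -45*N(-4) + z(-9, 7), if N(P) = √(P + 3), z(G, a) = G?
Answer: -9 - 45*I ≈ -9.0 - 45.0*I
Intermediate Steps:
N(P) = √(3 + P)
-45*N(-4) + z(-9, 7) = -45*√(3 - 4) - 9 = -45*I - 9 = -9 - 45*I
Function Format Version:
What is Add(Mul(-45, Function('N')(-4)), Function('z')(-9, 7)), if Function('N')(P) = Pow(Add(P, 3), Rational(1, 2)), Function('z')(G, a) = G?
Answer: Add(-9, Mul(-45, I)) ≈ Add(-9.0000, Mul(-45.000, I))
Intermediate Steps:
Function('N')(P) = Pow(Add(3, P), Rational(1, 2))
Add(Mul(-45, Function('N')(-4)), Function('z')(-9, 7)) = Add(Mul(-45, Pow(Add(3, -4), Rational(1, 2))), -9) = Add(Mul(-45, Pow(-1, Rational(1, 2))), -9) = Add(Mul(-45, I), -9) = Add(-9, Mul(-45, I))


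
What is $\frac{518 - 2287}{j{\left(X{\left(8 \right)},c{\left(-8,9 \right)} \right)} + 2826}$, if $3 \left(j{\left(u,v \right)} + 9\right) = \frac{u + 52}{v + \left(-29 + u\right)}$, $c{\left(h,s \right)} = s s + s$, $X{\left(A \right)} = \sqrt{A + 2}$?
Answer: $- \frac{55484371887}{88363614643} + \frac{15921 \sqrt{10}}{88363614643} \approx -0.62791$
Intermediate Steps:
$X{\left(A \right)} = \sqrt{2 + A}$
$c{\left(h,s \right)} = s + s^{2}$ ($c{\left(h,s \right)} = s^{2} + s = s + s^{2}$)
$j{\left(u,v \right)} = -9 + \frac{52 + u}{3 \left(-29 + u + v\right)}$ ($j{\left(u,v \right)} = -9 + \frac{\left(u + 52\right) \frac{1}{v + \left(-29 + u\right)}}{3} = -9 + \frac{\left(52 + u\right) \frac{1}{-29 + u + v}}{3} = -9 + \frac{\frac{1}{-29 + u + v} \left(52 + u\right)}{3} = -9 + \frac{52 + u}{3 \left(-29 + u + v\right)}$)
$\frac{518 - 2287}{j{\left(X{\left(8 \right)},c{\left(-8,9 \right)} \right)} + 2826} = \frac{518 - 2287}{\frac{835 - 27 \cdot 9 \left(1 + 9\right) - 26 \sqrt{2 + 8}}{3 \left(-29 + \sqrt{2 + 8} + 9 \left(1 + 9\right)\right)} + 2826} = - \frac{1769}{\frac{835 - 27 \cdot 9 \cdot 10 - 26 \sqrt{10}}{3 \left(-29 + \sqrt{10} + 9 \cdot 10\right)} + 2826} = - \frac{1769}{\frac{835 - 2430 - 26 \sqrt{10}}{3 \left(-29 + \sqrt{10} + 90\right)} + 2826} = - \frac{1769}{\frac{835 - 2430 - 26 \sqrt{10}}{3 \left(61 + \sqrt{10}\right)} + 2826} = - \frac{1769}{\frac{-1595 - 26 \sqrt{10}}{3 \left(61 + \sqrt{10}\right)} + 2826} = - \frac{1769}{2826 + \frac{-1595 - 26 \sqrt{10}}{3 \left(61 + \sqrt{10}\right)}}$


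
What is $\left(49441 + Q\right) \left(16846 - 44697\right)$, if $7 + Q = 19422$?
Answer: $-1917708456$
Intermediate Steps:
$Q = 19415$ ($Q = -7 + 19422 = 19415$)
$\left(49441 + Q\right) \left(16846 - 44697\right) = \left(49441 + 19415\right) \left(16846 - 44697\right) = 68856 \left(-27851\right) = -1917708456$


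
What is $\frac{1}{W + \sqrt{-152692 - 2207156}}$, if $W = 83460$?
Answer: $\frac{6955}{580660954} - \frac{i \sqrt{589962}}{3483965724} \approx 1.1978 \cdot 10^{-5} - 2.2046 \cdot 10^{-7} i$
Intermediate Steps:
$\frac{1}{W + \sqrt{-152692 - 2207156}} = \frac{1}{83460 + \sqrt{-152692 - 2207156}} = \frac{1}{83460 + \sqrt{-2359848}} = \frac{1}{83460 + 2 i \sqrt{589962}}$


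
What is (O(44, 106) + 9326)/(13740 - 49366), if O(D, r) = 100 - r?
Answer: -4660/17813 ≈ -0.26161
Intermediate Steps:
(O(44, 106) + 9326)/(13740 - 49366) = ((100 - 1*106) + 9326)/(13740 - 49366) = ((100 - 106) + 9326)/(-35626) = (-6 + 9326)*(-1/35626) = 9320*(-1/35626) = -4660/17813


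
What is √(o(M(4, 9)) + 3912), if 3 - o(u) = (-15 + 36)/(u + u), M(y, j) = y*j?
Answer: √563718/12 ≈ 62.568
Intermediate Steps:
M(y, j) = j*y
o(u) = 3 - 21/(2*u) (o(u) = 3 - (-15 + 36)/(u + u) = 3 - 21/(2*u))
√(o(M(4, 9)) + 3912) = √((3 - 21/(2*(9*4))) + 3912) = √((3 - 21/2/36) + 3912) = √((3 - 21/2*1/36) + 3912) = √((3 - 7/24) + 3912) = √(65/24 + 3912) = √(93953/24) = √563718/12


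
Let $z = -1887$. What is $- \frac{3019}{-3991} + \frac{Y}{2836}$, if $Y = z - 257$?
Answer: $\frac{1295}{2829619} \approx 0.00045766$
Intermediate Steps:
$Y = -2144$ ($Y = -1887 - 257 = -2144$)
$- \frac{3019}{-3991} + \frac{Y}{2836} = - \frac{3019}{-3991} - \frac{2144}{2836} = \left(-3019\right) \left(- \frac{1}{3991}\right) - \frac{536}{709} = \frac{3019}{3991} - \frac{536}{709} = \frac{1295}{2829619}$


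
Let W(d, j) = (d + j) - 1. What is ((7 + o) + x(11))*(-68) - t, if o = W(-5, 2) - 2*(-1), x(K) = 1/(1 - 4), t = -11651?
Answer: 34001/3 ≈ 11334.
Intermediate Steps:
x(K) = -1/3 (x(K) = 1/(-3) = -1/3)
W(d, j) = -1 + d + j
o = -2 (o = (-1 - 5 + 2) - 2*(-1) = -4 + 2 = -2)
((7 + o) + x(11))*(-68) - t = ((7 - 2) - 1/3)*(-68) - 1*(-11651) = (5 - 1/3)*(-68) + 11651 = (14/3)*(-68) + 11651 = -952/3 + 11651 = 34001/3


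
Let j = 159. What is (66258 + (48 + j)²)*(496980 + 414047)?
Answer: 99399422889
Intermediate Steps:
(66258 + (48 + j)²)*(496980 + 414047) = (66258 + (48 + 159)²)*(496980 + 414047) = (66258 + 207²)*911027 = (66258 + 42849)*911027 = 109107*911027 = 99399422889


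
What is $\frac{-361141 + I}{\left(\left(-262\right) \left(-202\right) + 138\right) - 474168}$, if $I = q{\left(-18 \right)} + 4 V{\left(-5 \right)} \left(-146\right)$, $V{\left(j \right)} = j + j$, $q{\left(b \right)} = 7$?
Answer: $\frac{177647}{210553} \approx 0.84372$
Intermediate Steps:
$V{\left(j \right)} = 2 j$
$I = 5847$ ($I = 7 + 4 \cdot 2 \left(-5\right) \left(-146\right) = 7 + 4 \left(-10\right) \left(-146\right) = 7 - -5840 = 7 + 5840 = 5847$)
$\frac{-361141 + I}{\left(\left(-262\right) \left(-202\right) + 138\right) - 474168} = \frac{-361141 + 5847}{\left(\left(-262\right) \left(-202\right) + 138\right) - 474168} = - \frac{355294}{\left(52924 + 138\right) - 474168} = - \frac{355294}{53062 - 474168} = - \frac{355294}{-421106} = \left(-355294\right) \left(- \frac{1}{421106}\right) = \frac{177647}{210553}$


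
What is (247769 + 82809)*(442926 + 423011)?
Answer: 286259721586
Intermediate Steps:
(247769 + 82809)*(442926 + 423011) = 330578*865937 = 286259721586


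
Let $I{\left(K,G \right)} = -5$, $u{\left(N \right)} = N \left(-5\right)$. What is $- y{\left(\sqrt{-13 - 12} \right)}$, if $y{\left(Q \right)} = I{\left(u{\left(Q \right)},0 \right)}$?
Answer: $5$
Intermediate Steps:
$u{\left(N \right)} = - 5 N$
$y{\left(Q \right)} = -5$
$- y{\left(\sqrt{-13 - 12} \right)} = \left(-1\right) \left(-5\right) = 5$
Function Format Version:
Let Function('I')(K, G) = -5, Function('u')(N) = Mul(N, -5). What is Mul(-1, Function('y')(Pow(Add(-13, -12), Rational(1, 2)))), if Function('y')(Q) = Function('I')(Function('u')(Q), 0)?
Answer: 5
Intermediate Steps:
Function('u')(N) = Mul(-5, N)
Function('y')(Q) = -5
Mul(-1, Function('y')(Pow(Add(-13, -12), Rational(1, 2)))) = Mul(-1, -5) = 5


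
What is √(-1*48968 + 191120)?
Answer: 2*√35538 ≈ 377.03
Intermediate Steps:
√(-1*48968 + 191120) = √(-48968 + 191120) = √142152 = 2*√35538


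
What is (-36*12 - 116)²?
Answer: 300304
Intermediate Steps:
(-36*12 - 116)² = (-432 - 116)² = (-548)² = 300304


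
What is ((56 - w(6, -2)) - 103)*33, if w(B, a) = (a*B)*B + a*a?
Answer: 693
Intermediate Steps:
w(B, a) = a² + a*B² (w(B, a) = (B*a)*B + a² = a*B² + a² = a² + a*B²)
((56 - w(6, -2)) - 103)*33 = ((56 - (-2)*(-2 + 6²)) - 103)*33 = ((56 - (-2)*(-2 + 36)) - 103)*33 = ((56 - (-2)*34) - 103)*33 = ((56 - 1*(-68)) - 103)*33 = ((56 + 68) - 103)*33 = (124 - 103)*33 = 21*33 = 693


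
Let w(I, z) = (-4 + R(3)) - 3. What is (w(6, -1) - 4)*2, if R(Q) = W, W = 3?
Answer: -16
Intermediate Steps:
R(Q) = 3
w(I, z) = -4 (w(I, z) = (-4 + 3) - 3 = -1 - 3 = -4)
(w(6, -1) - 4)*2 = (-4 - 4)*2 = -8*2 = -16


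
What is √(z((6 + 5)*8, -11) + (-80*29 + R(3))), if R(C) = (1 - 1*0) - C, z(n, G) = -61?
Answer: I*√2383 ≈ 48.816*I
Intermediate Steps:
R(C) = 1 - C (R(C) = (1 + 0) - C = 1 - C)
√(z((6 + 5)*8, -11) + (-80*29 + R(3))) = √(-61 + (-80*29 + (1 - 1*3))) = √(-61 + (-2320 + (1 - 3))) = √(-61 + (-2320 - 2)) = √(-61 - 2322) = √(-2383) = I*√2383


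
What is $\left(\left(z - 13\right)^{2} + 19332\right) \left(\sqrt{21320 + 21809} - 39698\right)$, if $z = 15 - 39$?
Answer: $-821788298 + 20701 \sqrt{43129} \approx -8.1749 \cdot 10^{8}$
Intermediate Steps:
$z = -24$
$\left(\left(z - 13\right)^{2} + 19332\right) \left(\sqrt{21320 + 21809} - 39698\right) = \left(\left(-24 - 13\right)^{2} + 19332\right) \left(\sqrt{21320 + 21809} - 39698\right) = \left(\left(-37\right)^{2} + 19332\right) \left(\sqrt{43129} - 39698\right) = \left(1369 + 19332\right) \left(-39698 + \sqrt{43129}\right) = 20701 \left(-39698 + \sqrt{43129}\right) = -821788298 + 20701 \sqrt{43129}$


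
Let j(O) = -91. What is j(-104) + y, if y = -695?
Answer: -786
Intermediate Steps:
j(-104) + y = -91 - 695 = -786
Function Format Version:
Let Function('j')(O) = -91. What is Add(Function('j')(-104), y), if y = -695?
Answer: -786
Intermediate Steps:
Add(Function('j')(-104), y) = Add(-91, -695) = -786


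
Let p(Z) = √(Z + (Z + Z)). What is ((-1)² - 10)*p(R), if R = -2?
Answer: -9*I*√6 ≈ -22.045*I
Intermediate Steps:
p(Z) = √3*√Z (p(Z) = √(Z + 2*Z) = √(3*Z) = √3*√Z)
((-1)² - 10)*p(R) = ((-1)² - 10)*(√3*√(-2)) = (1 - 10)*(√3*(I*√2)) = -9*I*√6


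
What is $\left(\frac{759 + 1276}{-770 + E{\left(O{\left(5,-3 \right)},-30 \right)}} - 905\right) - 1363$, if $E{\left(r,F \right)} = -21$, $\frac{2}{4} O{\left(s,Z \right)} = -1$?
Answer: $- \frac{1796023}{791} \approx -2270.6$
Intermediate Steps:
$O{\left(s,Z \right)} = -2$ ($O{\left(s,Z \right)} = 2 \left(-1\right) = -2$)
$\left(\frac{759 + 1276}{-770 + E{\left(O{\left(5,-3 \right)},-30 \right)}} - 905\right) - 1363 = \left(\frac{759 + 1276}{-770 - 21} - 905\right) - 1363 = \left(\frac{2035}{-791} - 905\right) - 1363 = \left(2035 \left(- \frac{1}{791}\right) - 905\right) - 1363 = \left(- \frac{2035}{791} - 905\right) - 1363 = - \frac{717890}{791} - 1363 = - \frac{1796023}{791}$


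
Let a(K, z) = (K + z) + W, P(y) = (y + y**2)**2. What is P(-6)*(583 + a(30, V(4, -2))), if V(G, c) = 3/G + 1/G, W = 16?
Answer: 567000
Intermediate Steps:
V(G, c) = 4/G (V(G, c) = 3/G + 1/G = 4/G)
a(K, z) = 16 + K + z (a(K, z) = (K + z) + 16 = 16 + K + z)
P(-6)*(583 + a(30, V(4, -2))) = ((-6)**2*(1 - 6)**2)*(583 + (16 + 30 + 4/4)) = (36*(-5)**2)*(583 + (16 + 30 + 4*(1/4))) = (36*25)*(583 + (16 + 30 + 1)) = 900*(583 + 47) = 900*630 = 567000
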